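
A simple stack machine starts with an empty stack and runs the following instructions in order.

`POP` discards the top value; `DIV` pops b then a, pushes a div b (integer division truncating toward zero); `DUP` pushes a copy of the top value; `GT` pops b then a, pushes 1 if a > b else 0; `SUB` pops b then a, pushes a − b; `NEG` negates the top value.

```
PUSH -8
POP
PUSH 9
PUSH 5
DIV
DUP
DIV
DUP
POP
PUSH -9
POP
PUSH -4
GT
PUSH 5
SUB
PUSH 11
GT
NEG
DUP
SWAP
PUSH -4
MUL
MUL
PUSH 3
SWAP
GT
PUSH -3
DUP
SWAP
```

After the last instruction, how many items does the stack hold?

3

PUSH -8 -> [-8]
POP     -> []
PUSH 9  -> [9]
PUSH 5  -> [9, 5]
DIV     -> [1]
DUP     -> [1, 1]
DIV     -> [1]
DUP     -> [1, 1]
POP     -> [1]
PUSH -9 -> [1, -9]
POP     -> [1]
PUSH -4 -> [1, -4]
GT      -> [1]
PUSH 5  -> [1, 5]
SUB     -> [-4]
PUSH 11 -> [-4, 11]
GT      -> [0]
NEG     -> [0]
DUP     -> [0, 0]
SWAP    -> [0, 0]
PUSH -4 -> [0, 0, -4]
MUL     -> [0, 0]
MUL     -> [0]
PUSH 3  -> [0, 3]
SWAP    -> [3, 0]
GT      -> [1]
PUSH -3 -> [1, -3]
DUP     -> [1, -3, -3]
SWAP    -> [1, -3, -3]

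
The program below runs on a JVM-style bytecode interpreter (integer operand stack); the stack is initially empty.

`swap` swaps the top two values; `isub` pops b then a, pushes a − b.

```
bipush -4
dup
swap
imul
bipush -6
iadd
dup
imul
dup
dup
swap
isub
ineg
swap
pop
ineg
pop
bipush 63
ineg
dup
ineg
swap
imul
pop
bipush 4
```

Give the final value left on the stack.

bipush -4 : -4
dup       : -4 -4
swap      : -4 -4
imul      : 16
bipush -6 : 16 -6
iadd      : 10
dup       : 10 10
imul      : 100
dup       : 100 100
dup       : 100 100 100
swap      : 100 100 100
isub      : 100 0
ineg      : 100 0
swap      : 0 100
pop       : 0
ineg      : 0
pop       : (empty)
bipush 63 : 63
ineg      : -63
dup       : -63 -63
ineg      : -63 63
swap      : 63 -63
imul      : -3969
pop       : (empty)
bipush 4  : 4

4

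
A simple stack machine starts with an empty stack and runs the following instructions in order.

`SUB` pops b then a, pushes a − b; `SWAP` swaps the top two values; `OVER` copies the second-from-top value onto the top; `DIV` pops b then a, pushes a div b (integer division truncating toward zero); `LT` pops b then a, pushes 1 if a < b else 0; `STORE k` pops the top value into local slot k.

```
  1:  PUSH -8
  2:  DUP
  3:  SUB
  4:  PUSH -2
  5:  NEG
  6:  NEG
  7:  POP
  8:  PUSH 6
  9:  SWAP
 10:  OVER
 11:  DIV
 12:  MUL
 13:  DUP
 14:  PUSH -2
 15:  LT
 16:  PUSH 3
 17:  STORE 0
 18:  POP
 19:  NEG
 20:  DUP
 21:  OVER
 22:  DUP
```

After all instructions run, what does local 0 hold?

3

PUSH -8 : -8
DUP     : -8 -8
SUB     : 0
PUSH -2 : 0 -2
NEG     : 0 2
NEG     : 0 -2
POP     : 0
PUSH 6  : 0 6
SWAP    : 6 0
OVER    : 6 0 6
DIV     : 6 0
MUL     : 0
DUP     : 0 0
PUSH -2 : 0 0 -2
LT      : 0 0
PUSH 3  : 0 0 3
STORE 0 : 0 0
POP     : 0
NEG     : 0
DUP     : 0 0
OVER    : 0 0 0
DUP     : 0 0 0 0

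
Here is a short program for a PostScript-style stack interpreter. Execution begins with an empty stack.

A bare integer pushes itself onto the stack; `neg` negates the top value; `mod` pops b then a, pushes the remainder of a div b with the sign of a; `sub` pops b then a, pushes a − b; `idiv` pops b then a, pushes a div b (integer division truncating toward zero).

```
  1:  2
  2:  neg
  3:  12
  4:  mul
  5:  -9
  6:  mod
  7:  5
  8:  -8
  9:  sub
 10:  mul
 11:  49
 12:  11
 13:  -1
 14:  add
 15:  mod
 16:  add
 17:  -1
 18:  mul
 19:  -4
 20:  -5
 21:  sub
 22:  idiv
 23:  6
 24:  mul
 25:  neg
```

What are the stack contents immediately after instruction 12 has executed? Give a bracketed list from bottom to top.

2   : [2]
neg : [-2]
12  : [-2, 12]
mul : [-24]
-9  : [-24, -9]
mod : [-6]
5   : [-6, 5]
-8  : [-6, 5, -8]
sub : [-6, 13]
mul : [-78]
49  : [-78, 49]
11  : [-78, 49, 11]

[-78, 49, 11]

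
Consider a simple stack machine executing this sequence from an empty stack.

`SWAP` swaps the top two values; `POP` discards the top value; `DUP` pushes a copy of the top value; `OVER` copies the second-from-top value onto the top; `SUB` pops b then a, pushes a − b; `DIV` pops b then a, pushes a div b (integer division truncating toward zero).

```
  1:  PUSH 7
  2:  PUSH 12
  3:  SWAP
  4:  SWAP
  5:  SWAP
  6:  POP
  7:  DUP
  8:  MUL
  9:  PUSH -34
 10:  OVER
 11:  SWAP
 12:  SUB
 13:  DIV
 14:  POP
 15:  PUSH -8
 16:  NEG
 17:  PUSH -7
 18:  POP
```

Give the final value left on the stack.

PUSH 7   : 7
PUSH 12  : 7 12
SWAP     : 12 7
SWAP     : 7 12
SWAP     : 12 7
POP      : 12
DUP      : 12 12
MUL      : 144
PUSH -34 : 144 -34
OVER     : 144 -34 144
SWAP     : 144 144 -34
SUB      : 144 178
DIV      : 0
POP      : (empty)
PUSH -8  : -8
NEG      : 8
PUSH -7  : 8 -7
POP      : 8

8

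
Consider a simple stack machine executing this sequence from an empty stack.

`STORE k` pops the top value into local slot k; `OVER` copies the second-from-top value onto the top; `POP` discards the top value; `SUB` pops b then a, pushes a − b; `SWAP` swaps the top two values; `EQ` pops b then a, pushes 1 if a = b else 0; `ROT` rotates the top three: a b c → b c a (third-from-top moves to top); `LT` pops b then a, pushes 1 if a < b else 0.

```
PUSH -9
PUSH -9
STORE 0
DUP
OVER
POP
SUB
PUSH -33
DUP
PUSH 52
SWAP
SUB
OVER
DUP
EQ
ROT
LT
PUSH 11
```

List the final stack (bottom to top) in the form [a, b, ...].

PUSH -9  → [-9]
PUSH -9  → [-9, -9]
STORE 0  → [-9]
DUP      → [-9, -9]
OVER     → [-9, -9, -9]
POP      → [-9, -9]
SUB      → [0]
PUSH -33 → [0, -33]
DUP      → [0, -33, -33]
PUSH 52  → [0, -33, -33, 52]
SWAP     → [0, -33, 52, -33]
SUB      → [0, -33, 85]
OVER     → [0, -33, 85, -33]
DUP      → [0, -33, 85, -33, -33]
EQ       → [0, -33, 85, 1]
ROT      → [0, 85, 1, -33]
LT       → [0, 85, 0]
PUSH 11  → [0, 85, 0, 11]

[0, 85, 0, 11]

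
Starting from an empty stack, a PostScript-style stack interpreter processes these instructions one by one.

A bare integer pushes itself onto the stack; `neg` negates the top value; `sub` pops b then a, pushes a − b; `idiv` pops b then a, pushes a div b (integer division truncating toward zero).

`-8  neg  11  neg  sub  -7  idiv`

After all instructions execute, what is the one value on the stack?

-8   → -8
neg  → 8
11   → 8 11
neg  → 8 -11
sub  → 19
-7   → 19 -7
idiv → -2

-2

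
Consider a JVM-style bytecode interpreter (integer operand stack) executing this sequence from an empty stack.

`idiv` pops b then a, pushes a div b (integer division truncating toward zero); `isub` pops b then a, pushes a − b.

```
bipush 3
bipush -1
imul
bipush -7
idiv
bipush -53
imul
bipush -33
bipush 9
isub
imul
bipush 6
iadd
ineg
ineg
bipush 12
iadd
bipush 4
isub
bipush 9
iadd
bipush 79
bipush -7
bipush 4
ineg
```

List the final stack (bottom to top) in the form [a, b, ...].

[23, 79, -7, -4]

bipush 3    3
bipush -1   3 -1
imul        -3
bipush -7   -3 -7
idiv        0
bipush -53  0 -53
imul        0
bipush -33  0 -33
bipush 9    0 -33 9
isub        0 -42
imul        0
bipush 6    0 6
iadd        6
ineg        -6
ineg        6
bipush 12   6 12
iadd        18
bipush 4    18 4
isub        14
bipush 9    14 9
iadd        23
bipush 79   23 79
bipush -7   23 79 -7
bipush 4    23 79 -7 4
ineg        23 79 -7 -4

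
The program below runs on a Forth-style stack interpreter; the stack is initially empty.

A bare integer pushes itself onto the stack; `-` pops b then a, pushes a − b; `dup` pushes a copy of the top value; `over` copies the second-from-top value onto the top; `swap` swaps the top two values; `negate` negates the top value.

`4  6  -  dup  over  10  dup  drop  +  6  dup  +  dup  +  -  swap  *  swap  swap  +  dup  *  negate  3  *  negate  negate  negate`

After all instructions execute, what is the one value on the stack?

2700

4      : [4]
6      : [4, 6]
-      : [-2]
dup    : [-2, -2]
over   : [-2, -2, -2]
10     : [-2, -2, -2, 10]
dup    : [-2, -2, -2, 10, 10]
drop   : [-2, -2, -2, 10]
+      : [-2, -2, 8]
6      : [-2, -2, 8, 6]
dup    : [-2, -2, 8, 6, 6]
+      : [-2, -2, 8, 12]
dup    : [-2, -2, 8, 12, 12]
+      : [-2, -2, 8, 24]
-      : [-2, -2, -16]
swap   : [-2, -16, -2]
*      : [-2, 32]
swap   : [32, -2]
swap   : [-2, 32]
+      : [30]
dup    : [30, 30]
*      : [900]
negate : [-900]
3      : [-900, 3]
*      : [-2700]
negate : [2700]
negate : [-2700]
negate : [2700]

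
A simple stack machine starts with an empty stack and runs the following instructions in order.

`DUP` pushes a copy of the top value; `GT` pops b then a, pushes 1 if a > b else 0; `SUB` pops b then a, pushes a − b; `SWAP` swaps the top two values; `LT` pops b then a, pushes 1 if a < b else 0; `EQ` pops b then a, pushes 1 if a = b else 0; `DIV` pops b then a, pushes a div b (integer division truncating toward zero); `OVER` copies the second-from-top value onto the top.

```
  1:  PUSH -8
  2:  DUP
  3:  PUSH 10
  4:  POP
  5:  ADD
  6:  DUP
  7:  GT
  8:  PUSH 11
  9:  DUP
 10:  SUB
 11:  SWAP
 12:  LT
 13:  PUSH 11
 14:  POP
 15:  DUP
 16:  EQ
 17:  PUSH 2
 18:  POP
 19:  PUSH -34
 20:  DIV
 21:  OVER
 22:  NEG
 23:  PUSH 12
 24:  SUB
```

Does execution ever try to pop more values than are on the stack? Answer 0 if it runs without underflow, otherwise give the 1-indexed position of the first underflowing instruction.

21

PUSH -8  : [-8]
DUP      : [-8, -8]
PUSH 10  : [-8, -8, 10]
POP      : [-8, -8]
ADD      : [-16]
DUP      : [-16, -16]
GT       : [0]
PUSH 11  : [0, 11]
DUP      : [0, 11, 11]
SUB      : [0, 0]
SWAP     : [0, 0]
LT       : [0]
PUSH 11  : [0, 11]
POP      : [0]
DUP      : [0, 0]
EQ       : [1]
PUSH 2   : [1, 2]
POP      : [1]
PUSH -34 : [1, -34]
DIV      : [0]
OVER  — needs 2 operands, stack has 1 → underflow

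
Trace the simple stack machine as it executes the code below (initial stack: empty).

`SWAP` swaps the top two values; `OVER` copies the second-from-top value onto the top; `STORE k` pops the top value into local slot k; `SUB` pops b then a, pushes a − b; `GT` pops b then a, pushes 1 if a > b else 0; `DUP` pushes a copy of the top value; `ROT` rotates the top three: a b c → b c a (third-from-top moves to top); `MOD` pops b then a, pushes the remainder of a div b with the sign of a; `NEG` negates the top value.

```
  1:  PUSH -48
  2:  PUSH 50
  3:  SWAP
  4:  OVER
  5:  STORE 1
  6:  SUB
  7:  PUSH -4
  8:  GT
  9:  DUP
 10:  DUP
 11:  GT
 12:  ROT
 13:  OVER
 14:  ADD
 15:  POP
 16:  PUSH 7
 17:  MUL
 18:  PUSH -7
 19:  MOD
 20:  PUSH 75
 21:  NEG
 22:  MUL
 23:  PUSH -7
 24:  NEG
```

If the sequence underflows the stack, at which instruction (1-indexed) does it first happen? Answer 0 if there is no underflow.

PUSH -48 : [-48]
PUSH 50  : [-48, 50]
SWAP     : [50, -48]
OVER     : [50, -48, 50]
STORE 1  : [50, -48]
SUB      : [98]
PUSH -4  : [98, -4]
GT       : [1]
DUP      : [1, 1]
DUP      : [1, 1, 1]
GT       : [1, 0]
ROT  — needs 3 operands, stack has 2 → underflow

12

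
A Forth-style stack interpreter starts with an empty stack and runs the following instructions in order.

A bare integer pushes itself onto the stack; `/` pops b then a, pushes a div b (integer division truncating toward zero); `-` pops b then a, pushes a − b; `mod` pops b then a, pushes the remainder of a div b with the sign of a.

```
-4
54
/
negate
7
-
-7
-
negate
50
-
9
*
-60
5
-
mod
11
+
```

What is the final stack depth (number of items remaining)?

-4     : -4
54     : -4 54
/      : 0
negate : 0
7      : 0 7
-      : -7
-7     : -7 -7
-      : 0
negate : 0
50     : 0 50
-      : -50
9      : -50 9
*      : -450
-60    : -450 -60
5      : -450 -60 5
-      : -450 -65
mod    : -60
11     : -60 11
+      : -49

1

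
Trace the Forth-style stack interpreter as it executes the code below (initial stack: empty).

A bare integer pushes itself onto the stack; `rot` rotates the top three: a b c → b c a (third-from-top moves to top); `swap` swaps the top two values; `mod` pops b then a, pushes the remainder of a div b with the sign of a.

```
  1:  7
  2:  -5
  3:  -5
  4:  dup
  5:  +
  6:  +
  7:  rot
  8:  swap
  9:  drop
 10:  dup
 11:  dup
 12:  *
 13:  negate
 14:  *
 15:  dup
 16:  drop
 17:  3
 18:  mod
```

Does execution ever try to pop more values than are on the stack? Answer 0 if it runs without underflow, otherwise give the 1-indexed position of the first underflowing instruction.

7

7   → 7
-5  → 7 -5
-5  → 7 -5 -5
dup → 7 -5 -5 -5
+   → 7 -5 -10
+   → 7 -15
rot  — needs 3 operands, stack has 2 → underflow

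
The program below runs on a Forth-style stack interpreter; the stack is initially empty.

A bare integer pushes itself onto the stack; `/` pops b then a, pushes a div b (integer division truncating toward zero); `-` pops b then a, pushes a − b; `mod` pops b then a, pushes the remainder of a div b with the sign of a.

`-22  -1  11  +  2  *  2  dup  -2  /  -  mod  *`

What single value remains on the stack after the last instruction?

-44

-22 -> [-22]
-1  -> [-22, -1]
11  -> [-22, -1, 11]
+   -> [-22, 10]
2   -> [-22, 10, 2]
*   -> [-22, 20]
2   -> [-22, 20, 2]
dup -> [-22, 20, 2, 2]
-2  -> [-22, 20, 2, 2, -2]
/   -> [-22, 20, 2, -1]
-   -> [-22, 20, 3]
mod -> [-22, 2]
*   -> [-44]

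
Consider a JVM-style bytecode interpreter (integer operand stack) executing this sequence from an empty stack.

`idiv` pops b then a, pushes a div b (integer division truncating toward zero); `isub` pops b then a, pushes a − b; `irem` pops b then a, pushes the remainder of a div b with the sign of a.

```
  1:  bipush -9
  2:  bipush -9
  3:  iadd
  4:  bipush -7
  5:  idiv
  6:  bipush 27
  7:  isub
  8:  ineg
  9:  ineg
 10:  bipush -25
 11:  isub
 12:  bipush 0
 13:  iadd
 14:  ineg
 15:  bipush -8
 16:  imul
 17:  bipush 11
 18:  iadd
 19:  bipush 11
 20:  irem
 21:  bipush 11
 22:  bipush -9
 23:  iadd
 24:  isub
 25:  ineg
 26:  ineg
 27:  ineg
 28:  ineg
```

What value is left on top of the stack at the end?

bipush -9  -> -9
bipush -9  -> -9 -9
iadd       -> -18
bipush -7  -> -18 -7
idiv       -> 2
bipush 27  -> 2 27
isub       -> -25
ineg       -> 25
ineg       -> -25
bipush -25 -> -25 -25
isub       -> 0
bipush 0   -> 0 0
iadd       -> 0
ineg       -> 0
bipush -8  -> 0 -8
imul       -> 0
bipush 11  -> 0 11
iadd       -> 11
bipush 11  -> 11 11
irem       -> 0
bipush 11  -> 0 11
bipush -9  -> 0 11 -9
iadd       -> 0 2
isub       -> -2
ineg       -> 2
ineg       -> -2
ineg       -> 2
ineg       -> -2

-2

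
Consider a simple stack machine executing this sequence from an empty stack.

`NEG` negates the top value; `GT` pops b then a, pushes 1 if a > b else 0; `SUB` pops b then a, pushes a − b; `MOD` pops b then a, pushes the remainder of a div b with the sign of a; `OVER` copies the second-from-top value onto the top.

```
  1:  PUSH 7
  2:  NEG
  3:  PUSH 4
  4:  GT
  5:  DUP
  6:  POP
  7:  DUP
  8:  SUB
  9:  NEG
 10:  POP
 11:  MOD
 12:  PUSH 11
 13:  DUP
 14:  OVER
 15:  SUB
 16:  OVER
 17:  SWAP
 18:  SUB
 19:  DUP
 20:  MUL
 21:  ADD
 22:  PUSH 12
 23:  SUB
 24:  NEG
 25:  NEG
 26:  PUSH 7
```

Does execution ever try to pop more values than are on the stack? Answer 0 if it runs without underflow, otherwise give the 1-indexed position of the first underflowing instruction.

PUSH 7 → 7
NEG    → -7
PUSH 4 → -7 4
GT     → 0
DUP    → 0 0
POP    → 0
DUP    → 0 0
SUB    → 0
NEG    → 0
POP    → (empty)
MOD  — needs 2 operands, stack has 0 → underflow

11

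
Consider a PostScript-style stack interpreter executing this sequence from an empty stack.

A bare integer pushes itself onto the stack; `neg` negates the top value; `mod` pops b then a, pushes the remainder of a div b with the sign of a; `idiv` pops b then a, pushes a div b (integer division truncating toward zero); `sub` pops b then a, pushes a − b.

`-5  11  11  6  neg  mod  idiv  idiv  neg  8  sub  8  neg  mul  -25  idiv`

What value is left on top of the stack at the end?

-1

-5   → -5
11   → -5 11
11   → -5 11 11
6    → -5 11 11 6
neg  → -5 11 11 -6
mod  → -5 11 5
idiv → -5 2
idiv → -2
neg  → 2
8    → 2 8
sub  → -6
8    → -6 8
neg  → -6 -8
mul  → 48
-25  → 48 -25
idiv → -1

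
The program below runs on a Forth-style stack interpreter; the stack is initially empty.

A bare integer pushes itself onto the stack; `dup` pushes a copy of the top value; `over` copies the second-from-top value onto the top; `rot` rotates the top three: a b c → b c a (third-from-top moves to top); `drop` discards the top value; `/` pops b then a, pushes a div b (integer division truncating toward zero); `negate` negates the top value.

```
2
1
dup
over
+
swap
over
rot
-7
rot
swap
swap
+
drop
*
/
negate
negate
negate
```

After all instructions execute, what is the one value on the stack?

2      -> [2]
1      -> [2, 1]
dup    -> [2, 1, 1]
over   -> [2, 1, 1, 1]
+      -> [2, 1, 2]
swap   -> [2, 2, 1]
over   -> [2, 2, 1, 2]
rot    -> [2, 1, 2, 2]
-7     -> [2, 1, 2, 2, -7]
rot    -> [2, 1, 2, -7, 2]
swap   -> [2, 1, 2, 2, -7]
swap   -> [2, 1, 2, -7, 2]
+      -> [2, 1, 2, -5]
drop   -> [2, 1, 2]
*      -> [2, 2]
/      -> [1]
negate -> [-1]
negate -> [1]
negate -> [-1]

-1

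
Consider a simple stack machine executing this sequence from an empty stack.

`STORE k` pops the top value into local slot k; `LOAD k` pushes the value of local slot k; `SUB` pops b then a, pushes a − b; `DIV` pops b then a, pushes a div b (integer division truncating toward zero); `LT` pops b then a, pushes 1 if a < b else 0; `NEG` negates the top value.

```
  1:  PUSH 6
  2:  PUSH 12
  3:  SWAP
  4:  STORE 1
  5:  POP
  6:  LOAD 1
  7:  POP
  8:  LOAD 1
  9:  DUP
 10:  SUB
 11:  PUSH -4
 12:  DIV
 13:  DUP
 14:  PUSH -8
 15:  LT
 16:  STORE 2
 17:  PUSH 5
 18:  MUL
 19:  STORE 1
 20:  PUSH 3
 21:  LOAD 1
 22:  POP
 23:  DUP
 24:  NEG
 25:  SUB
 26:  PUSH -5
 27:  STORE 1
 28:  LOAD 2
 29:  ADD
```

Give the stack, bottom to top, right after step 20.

[3]

PUSH 6  : [6]
PUSH 12 : [6, 12]
SWAP    : [12, 6]
STORE 1 : [12]
POP     : []
LOAD 1  : [6]
POP     : []
LOAD 1  : [6]
DUP     : [6, 6]
SUB     : [0]
PUSH -4 : [0, -4]
DIV     : [0]
DUP     : [0, 0]
PUSH -8 : [0, 0, -8]
LT      : [0, 0]
STORE 2 : [0]
PUSH 5  : [0, 5]
MUL     : [0]
STORE 1 : []
PUSH 3  : [3]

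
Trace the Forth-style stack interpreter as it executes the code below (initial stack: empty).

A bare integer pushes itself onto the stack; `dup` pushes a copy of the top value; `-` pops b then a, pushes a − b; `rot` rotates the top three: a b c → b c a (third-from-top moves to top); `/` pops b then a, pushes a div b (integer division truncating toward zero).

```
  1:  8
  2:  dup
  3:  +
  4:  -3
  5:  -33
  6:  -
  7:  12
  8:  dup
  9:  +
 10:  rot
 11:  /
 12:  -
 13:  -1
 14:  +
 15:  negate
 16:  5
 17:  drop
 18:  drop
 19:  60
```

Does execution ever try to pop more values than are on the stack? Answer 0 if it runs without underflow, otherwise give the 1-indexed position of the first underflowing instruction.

0

8       8
dup     8 8
+       16
-3      16 -3
-33     16 -3 -33
-       16 30
12      16 30 12
dup     16 30 12 12
+       16 30 24
rot     30 24 16
/       30 1
-       29
-1      29 -1
+       28
negate  -28
5       -28 5
drop    -28
drop    (empty)
60      60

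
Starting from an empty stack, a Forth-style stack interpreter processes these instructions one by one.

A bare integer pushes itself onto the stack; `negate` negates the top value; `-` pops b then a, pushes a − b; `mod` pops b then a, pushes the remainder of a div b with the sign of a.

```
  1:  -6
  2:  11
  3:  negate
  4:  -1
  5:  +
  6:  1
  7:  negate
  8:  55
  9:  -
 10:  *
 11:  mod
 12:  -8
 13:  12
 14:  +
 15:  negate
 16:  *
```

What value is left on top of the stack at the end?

24

-6     -> [-6]
11     -> [-6, 11]
negate -> [-6, -11]
-1     -> [-6, -11, -1]
+      -> [-6, -12]
1      -> [-6, -12, 1]
negate -> [-6, -12, -1]
55     -> [-6, -12, -1, 55]
-      -> [-6, -12, -56]
*      -> [-6, 672]
mod    -> [-6]
-8     -> [-6, -8]
12     -> [-6, -8, 12]
+      -> [-6, 4]
negate -> [-6, -4]
*      -> [24]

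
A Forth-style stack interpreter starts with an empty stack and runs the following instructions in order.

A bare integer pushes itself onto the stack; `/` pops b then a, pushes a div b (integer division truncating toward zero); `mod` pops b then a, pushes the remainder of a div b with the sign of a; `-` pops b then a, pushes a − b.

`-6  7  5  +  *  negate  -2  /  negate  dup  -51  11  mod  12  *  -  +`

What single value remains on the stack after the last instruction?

-6     : [-6]
7      : [-6, 7]
5      : [-6, 7, 5]
+      : [-6, 12]
*      : [-72]
negate : [72]
-2     : [72, -2]
/      : [-36]
negate : [36]
dup    : [36, 36]
-51    : [36, 36, -51]
11     : [36, 36, -51, 11]
mod    : [36, 36, -7]
12     : [36, 36, -7, 12]
*      : [36, 36, -84]
-      : [36, 120]
+      : [156]

156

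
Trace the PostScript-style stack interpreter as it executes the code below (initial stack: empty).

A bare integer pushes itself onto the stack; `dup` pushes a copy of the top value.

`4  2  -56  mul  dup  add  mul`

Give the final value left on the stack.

-896

4    4
2    4 2
-56  4 2 -56
mul  4 -112
dup  4 -112 -112
add  4 -224
mul  -896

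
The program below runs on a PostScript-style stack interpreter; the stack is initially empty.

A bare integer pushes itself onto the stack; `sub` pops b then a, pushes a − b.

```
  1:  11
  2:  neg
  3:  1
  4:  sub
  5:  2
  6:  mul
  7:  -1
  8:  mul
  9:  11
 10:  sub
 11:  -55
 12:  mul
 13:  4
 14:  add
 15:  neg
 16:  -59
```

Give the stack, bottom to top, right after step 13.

[-715, 4]

11  : [11]
neg : [-11]
1   : [-11, 1]
sub : [-12]
2   : [-12, 2]
mul : [-24]
-1  : [-24, -1]
mul : [24]
11  : [24, 11]
sub : [13]
-55 : [13, -55]
mul : [-715]
4   : [-715, 4]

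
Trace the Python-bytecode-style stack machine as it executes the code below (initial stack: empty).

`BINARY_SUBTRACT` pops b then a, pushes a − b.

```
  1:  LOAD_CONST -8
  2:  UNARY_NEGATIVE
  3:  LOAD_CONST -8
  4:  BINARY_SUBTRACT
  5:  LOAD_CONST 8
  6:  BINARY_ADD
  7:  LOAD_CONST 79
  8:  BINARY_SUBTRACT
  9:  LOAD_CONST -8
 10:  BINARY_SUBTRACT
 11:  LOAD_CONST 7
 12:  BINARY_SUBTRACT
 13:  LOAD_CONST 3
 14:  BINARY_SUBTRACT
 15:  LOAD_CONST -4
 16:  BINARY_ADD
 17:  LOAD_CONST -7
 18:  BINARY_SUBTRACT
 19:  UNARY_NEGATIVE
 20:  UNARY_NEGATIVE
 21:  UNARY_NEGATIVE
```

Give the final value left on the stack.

54

LOAD_CONST -8   : [-8]
UNARY_NEGATIVE  : [8]
LOAD_CONST -8   : [8, -8]
BINARY_SUBTRACT : [16]
LOAD_CONST 8    : [16, 8]
BINARY_ADD      : [24]
LOAD_CONST 79   : [24, 79]
BINARY_SUBTRACT : [-55]
LOAD_CONST -8   : [-55, -8]
BINARY_SUBTRACT : [-47]
LOAD_CONST 7    : [-47, 7]
BINARY_SUBTRACT : [-54]
LOAD_CONST 3    : [-54, 3]
BINARY_SUBTRACT : [-57]
LOAD_CONST -4   : [-57, -4]
BINARY_ADD      : [-61]
LOAD_CONST -7   : [-61, -7]
BINARY_SUBTRACT : [-54]
UNARY_NEGATIVE  : [54]
UNARY_NEGATIVE  : [-54]
UNARY_NEGATIVE  : [54]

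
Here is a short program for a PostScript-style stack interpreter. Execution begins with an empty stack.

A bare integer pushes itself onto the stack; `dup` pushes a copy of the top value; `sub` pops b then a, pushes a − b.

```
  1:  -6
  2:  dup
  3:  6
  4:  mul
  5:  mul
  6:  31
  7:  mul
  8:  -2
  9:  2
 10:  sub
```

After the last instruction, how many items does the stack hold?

-6  -> -6
dup -> -6 -6
6   -> -6 -6 6
mul -> -6 -36
mul -> 216
31  -> 216 31
mul -> 6696
-2  -> 6696 -2
2   -> 6696 -2 2
sub -> 6696 -4

2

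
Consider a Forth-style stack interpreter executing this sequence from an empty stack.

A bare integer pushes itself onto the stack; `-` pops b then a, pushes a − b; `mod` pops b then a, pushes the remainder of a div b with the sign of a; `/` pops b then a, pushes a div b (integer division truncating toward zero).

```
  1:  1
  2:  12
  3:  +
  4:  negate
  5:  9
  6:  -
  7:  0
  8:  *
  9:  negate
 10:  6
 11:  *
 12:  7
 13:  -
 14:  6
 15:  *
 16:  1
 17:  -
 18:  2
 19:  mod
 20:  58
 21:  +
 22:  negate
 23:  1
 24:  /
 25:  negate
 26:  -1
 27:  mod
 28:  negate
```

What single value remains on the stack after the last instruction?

0

1      -> [1]
12     -> [1, 12]
+      -> [13]
negate -> [-13]
9      -> [-13, 9]
-      -> [-22]
0      -> [-22, 0]
*      -> [0]
negate -> [0]
6      -> [0, 6]
*      -> [0]
7      -> [0, 7]
-      -> [-7]
6      -> [-7, 6]
*      -> [-42]
1      -> [-42, 1]
-      -> [-43]
2      -> [-43, 2]
mod    -> [-1]
58     -> [-1, 58]
+      -> [57]
negate -> [-57]
1      -> [-57, 1]
/      -> [-57]
negate -> [57]
-1     -> [57, -1]
mod    -> [0]
negate -> [0]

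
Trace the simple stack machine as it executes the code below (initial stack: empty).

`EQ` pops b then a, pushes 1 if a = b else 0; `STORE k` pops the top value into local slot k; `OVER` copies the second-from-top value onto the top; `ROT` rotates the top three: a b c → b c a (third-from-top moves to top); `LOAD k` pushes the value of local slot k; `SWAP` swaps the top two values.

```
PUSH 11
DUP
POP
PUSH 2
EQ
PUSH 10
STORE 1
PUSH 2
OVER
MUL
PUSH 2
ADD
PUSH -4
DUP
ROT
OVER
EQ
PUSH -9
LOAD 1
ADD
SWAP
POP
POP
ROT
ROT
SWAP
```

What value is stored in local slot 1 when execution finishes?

PUSH 11 : [11]
DUP     : [11, 11]
POP     : [11]
PUSH 2  : [11, 2]
EQ      : [0]
PUSH 10 : [0, 10]
STORE 1 : [0]
PUSH 2  : [0, 2]
OVER    : [0, 2, 0]
MUL     : [0, 0]
PUSH 2  : [0, 0, 2]
ADD     : [0, 2]
PUSH -4 : [0, 2, -4]
DUP     : [0, 2, -4, -4]
ROT     : [0, -4, -4, 2]
OVER    : [0, -4, -4, 2, -4]
EQ      : [0, -4, -4, 0]
PUSH -9 : [0, -4, -4, 0, -9]
LOAD 1  : [0, -4, -4, 0, -9, 10]
ADD     : [0, -4, -4, 0, 1]
SWAP    : [0, -4, -4, 1, 0]
POP     : [0, -4, -4, 1]
POP     : [0, -4, -4]
ROT     : [-4, -4, 0]
ROT     : [-4, 0, -4]
SWAP    : [-4, -4, 0]

10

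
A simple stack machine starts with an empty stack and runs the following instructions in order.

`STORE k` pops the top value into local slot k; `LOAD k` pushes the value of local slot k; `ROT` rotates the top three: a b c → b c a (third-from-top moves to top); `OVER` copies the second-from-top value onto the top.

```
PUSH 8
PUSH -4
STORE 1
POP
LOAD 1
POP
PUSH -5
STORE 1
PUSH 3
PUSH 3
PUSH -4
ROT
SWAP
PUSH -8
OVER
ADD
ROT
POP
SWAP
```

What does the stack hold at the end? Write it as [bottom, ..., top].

[3, -12, -4]

PUSH 8   [8]
PUSH -4  [8, -4]
STORE 1  [8]
POP      []
LOAD 1   [-4]
POP      []
PUSH -5  [-5]
STORE 1  []
PUSH 3   [3]
PUSH 3   [3, 3]
PUSH -4  [3, 3, -4]
ROT      [3, -4, 3]
SWAP     [3, 3, -4]
PUSH -8  [3, 3, -4, -8]
OVER     [3, 3, -4, -8, -4]
ADD      [3, 3, -4, -12]
ROT      [3, -4, -12, 3]
POP      [3, -4, -12]
SWAP     [3, -12, -4]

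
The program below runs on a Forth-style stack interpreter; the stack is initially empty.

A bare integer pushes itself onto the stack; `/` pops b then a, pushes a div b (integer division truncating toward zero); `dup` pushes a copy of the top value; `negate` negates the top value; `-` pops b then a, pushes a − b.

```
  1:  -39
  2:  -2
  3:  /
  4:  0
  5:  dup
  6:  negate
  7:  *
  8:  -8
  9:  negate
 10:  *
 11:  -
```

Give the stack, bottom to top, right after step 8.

[19, 0, -8]

-39    : -39
-2     : -39 -2
/      : 19
0      : 19 0
dup    : 19 0 0
negate : 19 0 0
*      : 19 0
-8     : 19 0 -8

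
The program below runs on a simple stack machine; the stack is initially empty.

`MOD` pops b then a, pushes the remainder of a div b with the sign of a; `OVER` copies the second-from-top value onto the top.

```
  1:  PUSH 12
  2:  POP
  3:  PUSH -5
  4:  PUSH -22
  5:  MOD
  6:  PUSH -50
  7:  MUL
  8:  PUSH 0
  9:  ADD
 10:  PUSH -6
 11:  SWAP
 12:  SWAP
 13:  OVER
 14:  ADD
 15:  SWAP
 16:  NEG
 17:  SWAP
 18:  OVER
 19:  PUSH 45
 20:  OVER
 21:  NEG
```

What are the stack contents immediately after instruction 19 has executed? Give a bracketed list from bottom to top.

PUSH 12  -> 12
POP      -> (empty)
PUSH -5  -> -5
PUSH -22 -> -5 -22
MOD      -> -5
PUSH -50 -> -5 -50
MUL      -> 250
PUSH 0   -> 250 0
ADD      -> 250
PUSH -6  -> 250 -6
SWAP     -> -6 250
SWAP     -> 250 -6
OVER     -> 250 -6 250
ADD      -> 250 244
SWAP     -> 244 250
NEG      -> 244 -250
SWAP     -> -250 244
OVER     -> -250 244 -250
PUSH 45  -> -250 244 -250 45

[-250, 244, -250, 45]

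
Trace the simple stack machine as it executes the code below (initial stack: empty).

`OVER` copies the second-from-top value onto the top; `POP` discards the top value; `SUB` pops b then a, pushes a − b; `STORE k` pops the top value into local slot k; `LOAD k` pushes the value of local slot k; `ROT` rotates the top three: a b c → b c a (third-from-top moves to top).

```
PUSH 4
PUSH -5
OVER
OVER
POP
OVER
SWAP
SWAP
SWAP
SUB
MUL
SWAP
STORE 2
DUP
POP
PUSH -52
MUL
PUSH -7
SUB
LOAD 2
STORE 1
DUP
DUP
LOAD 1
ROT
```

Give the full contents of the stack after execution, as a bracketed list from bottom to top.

PUSH 4   : 4
PUSH -5  : 4 -5
OVER     : 4 -5 4
OVER     : 4 -5 4 -5
POP      : 4 -5 4
OVER     : 4 -5 4 -5
SWAP     : 4 -5 -5 4
SWAP     : 4 -5 4 -5
SWAP     : 4 -5 -5 4
SUB      : 4 -5 -9
MUL      : 4 45
SWAP     : 45 4
STORE 2  : 45
DUP      : 45 45
POP      : 45
PUSH -52 : 45 -52
MUL      : -2340
PUSH -7  : -2340 -7
SUB      : -2333
LOAD 2   : -2333 4
STORE 1  : -2333
DUP      : -2333 -2333
DUP      : -2333 -2333 -2333
LOAD 1   : -2333 -2333 -2333 4
ROT      : -2333 -2333 4 -2333

[-2333, -2333, 4, -2333]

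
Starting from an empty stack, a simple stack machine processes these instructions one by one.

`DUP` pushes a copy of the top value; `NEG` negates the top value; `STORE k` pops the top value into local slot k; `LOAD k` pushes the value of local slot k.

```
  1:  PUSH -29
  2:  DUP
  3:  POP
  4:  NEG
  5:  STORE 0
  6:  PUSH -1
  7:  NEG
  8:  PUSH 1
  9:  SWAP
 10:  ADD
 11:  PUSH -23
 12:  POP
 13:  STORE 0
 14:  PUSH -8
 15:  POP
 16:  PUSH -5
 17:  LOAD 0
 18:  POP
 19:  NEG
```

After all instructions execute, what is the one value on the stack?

5

PUSH -29 -> [-29]
DUP      -> [-29, -29]
POP      -> [-29]
NEG      -> [29]
STORE 0  -> []
PUSH -1  -> [-1]
NEG      -> [1]
PUSH 1   -> [1, 1]
SWAP     -> [1, 1]
ADD      -> [2]
PUSH -23 -> [2, -23]
POP      -> [2]
STORE 0  -> []
PUSH -8  -> [-8]
POP      -> []
PUSH -5  -> [-5]
LOAD 0   -> [-5, 2]
POP      -> [-5]
NEG      -> [5]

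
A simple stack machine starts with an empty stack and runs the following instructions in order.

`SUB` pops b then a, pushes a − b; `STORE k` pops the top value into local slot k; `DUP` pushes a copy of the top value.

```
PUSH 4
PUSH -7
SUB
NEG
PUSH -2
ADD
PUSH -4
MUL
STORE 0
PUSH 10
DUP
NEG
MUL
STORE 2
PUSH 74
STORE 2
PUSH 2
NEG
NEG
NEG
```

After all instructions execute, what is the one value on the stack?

-2

PUSH 4   4
PUSH -7  4 -7
SUB      11
NEG      -11
PUSH -2  -11 -2
ADD      -13
PUSH -4  -13 -4
MUL      52
STORE 0  (empty)
PUSH 10  10
DUP      10 10
NEG      10 -10
MUL      -100
STORE 2  (empty)
PUSH 74  74
STORE 2  (empty)
PUSH 2   2
NEG      -2
NEG      2
NEG      -2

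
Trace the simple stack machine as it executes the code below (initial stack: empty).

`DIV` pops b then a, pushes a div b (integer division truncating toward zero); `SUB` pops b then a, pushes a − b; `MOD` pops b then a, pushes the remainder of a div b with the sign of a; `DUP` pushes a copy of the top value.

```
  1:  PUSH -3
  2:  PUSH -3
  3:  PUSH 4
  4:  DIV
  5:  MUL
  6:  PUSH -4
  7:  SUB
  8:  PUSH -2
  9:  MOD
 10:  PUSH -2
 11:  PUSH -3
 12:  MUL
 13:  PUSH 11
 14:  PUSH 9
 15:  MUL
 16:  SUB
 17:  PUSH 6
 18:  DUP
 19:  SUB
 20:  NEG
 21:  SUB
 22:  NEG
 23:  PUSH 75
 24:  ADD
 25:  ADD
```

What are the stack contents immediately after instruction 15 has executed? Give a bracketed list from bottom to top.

PUSH -3 -> -3
PUSH -3 -> -3 -3
PUSH 4  -> -3 -3 4
DIV     -> -3 0
MUL     -> 0
PUSH -4 -> 0 -4
SUB     -> 4
PUSH -2 -> 4 -2
MOD     -> 0
PUSH -2 -> 0 -2
PUSH -3 -> 0 -2 -3
MUL     -> 0 6
PUSH 11 -> 0 6 11
PUSH 9  -> 0 6 11 9
MUL     -> 0 6 99

[0, 6, 99]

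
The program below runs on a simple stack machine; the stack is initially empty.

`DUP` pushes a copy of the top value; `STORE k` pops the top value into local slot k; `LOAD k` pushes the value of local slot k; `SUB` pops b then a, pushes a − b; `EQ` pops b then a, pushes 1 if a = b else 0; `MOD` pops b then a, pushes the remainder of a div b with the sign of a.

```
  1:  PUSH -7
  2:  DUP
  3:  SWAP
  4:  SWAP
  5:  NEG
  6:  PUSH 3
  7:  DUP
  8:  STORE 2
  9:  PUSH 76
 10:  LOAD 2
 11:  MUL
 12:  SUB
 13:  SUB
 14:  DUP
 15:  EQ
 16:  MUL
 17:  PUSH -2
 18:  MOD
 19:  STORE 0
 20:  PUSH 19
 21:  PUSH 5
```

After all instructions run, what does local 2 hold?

PUSH -7 : [-7]
DUP     : [-7, -7]
SWAP    : [-7, -7]
SWAP    : [-7, -7]
NEG     : [-7, 7]
PUSH 3  : [-7, 7, 3]
DUP     : [-7, 7, 3, 3]
STORE 2 : [-7, 7, 3]
PUSH 76 : [-7, 7, 3, 76]
LOAD 2  : [-7, 7, 3, 76, 3]
MUL     : [-7, 7, 3, 228]
SUB     : [-7, 7, -225]
SUB     : [-7, 232]
DUP     : [-7, 232, 232]
EQ      : [-7, 1]
MUL     : [-7]
PUSH -2 : [-7, -2]
MOD     : [-1]
STORE 0 : []
PUSH 19 : [19]
PUSH 5  : [19, 5]

3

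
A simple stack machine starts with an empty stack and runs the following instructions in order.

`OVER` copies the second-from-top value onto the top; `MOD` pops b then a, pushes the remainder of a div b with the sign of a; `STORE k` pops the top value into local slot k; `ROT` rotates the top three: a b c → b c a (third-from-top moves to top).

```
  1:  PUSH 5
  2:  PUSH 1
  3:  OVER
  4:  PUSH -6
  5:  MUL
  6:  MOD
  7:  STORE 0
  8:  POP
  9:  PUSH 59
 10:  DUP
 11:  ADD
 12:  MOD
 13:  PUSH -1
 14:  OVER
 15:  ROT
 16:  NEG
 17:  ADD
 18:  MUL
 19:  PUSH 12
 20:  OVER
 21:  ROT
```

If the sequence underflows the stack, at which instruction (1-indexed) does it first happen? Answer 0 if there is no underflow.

PUSH 5  -> 5
PUSH 1  -> 5 1
OVER    -> 5 1 5
PUSH -6 -> 5 1 5 -6
MUL     -> 5 1 -30
MOD     -> 5 1
STORE 0 -> 5
POP     -> (empty)
PUSH 59 -> 59
DUP     -> 59 59
ADD     -> 118
MOD  — needs 2 operands, stack has 1 → underflow

12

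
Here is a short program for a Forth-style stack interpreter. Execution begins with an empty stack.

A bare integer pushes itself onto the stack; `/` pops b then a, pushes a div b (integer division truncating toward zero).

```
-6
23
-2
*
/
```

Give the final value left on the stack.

-6 : -6
23 : -6 23
-2 : -6 23 -2
*  : -6 -46
/  : 0

0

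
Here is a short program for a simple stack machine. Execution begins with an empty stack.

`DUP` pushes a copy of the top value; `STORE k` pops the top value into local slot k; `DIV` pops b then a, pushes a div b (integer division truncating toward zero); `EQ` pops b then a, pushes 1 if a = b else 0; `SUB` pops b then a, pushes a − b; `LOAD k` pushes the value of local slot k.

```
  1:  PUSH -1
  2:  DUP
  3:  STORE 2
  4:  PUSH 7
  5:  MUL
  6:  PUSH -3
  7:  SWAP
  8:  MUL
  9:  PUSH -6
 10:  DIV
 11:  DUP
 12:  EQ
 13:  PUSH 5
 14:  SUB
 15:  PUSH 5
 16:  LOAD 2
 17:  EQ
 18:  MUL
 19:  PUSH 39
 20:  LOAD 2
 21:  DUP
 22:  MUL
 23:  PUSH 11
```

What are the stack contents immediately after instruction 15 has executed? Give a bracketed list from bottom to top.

[-4, 5]

PUSH -1 → -1
DUP     → -1 -1
STORE 2 → -1
PUSH 7  → -1 7
MUL     → -7
PUSH -3 → -7 -3
SWAP    → -3 -7
MUL     → 21
PUSH -6 → 21 -6
DIV     → -3
DUP     → -3 -3
EQ      → 1
PUSH 5  → 1 5
SUB     → -4
PUSH 5  → -4 5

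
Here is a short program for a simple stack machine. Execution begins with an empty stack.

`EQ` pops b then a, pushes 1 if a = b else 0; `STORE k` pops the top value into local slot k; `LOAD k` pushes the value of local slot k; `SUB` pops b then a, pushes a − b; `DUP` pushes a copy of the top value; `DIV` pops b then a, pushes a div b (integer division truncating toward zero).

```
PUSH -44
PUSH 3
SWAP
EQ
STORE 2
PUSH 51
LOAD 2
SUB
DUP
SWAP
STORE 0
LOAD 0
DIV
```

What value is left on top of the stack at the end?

1

PUSH -44 → [-44]
PUSH 3   → [-44, 3]
SWAP     → [3, -44]
EQ       → [0]
STORE 2  → []
PUSH 51  → [51]
LOAD 2   → [51, 0]
SUB      → [51]
DUP      → [51, 51]
SWAP     → [51, 51]
STORE 0  → [51]
LOAD 0   → [51, 51]
DIV      → [1]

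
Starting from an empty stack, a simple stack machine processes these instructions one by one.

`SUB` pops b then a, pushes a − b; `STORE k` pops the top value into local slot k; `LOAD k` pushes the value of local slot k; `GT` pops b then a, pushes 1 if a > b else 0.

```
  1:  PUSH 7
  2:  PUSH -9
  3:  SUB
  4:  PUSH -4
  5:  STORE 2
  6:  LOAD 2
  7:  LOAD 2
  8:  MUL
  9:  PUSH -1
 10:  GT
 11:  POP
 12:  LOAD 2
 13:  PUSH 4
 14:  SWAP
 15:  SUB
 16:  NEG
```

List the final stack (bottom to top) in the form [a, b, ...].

PUSH 7  : 7
PUSH -9 : 7 -9
SUB     : 16
PUSH -4 : 16 -4
STORE 2 : 16
LOAD 2  : 16 -4
LOAD 2  : 16 -4 -4
MUL     : 16 16
PUSH -1 : 16 16 -1
GT      : 16 1
POP     : 16
LOAD 2  : 16 -4
PUSH 4  : 16 -4 4
SWAP    : 16 4 -4
SUB     : 16 8
NEG     : 16 -8

[16, -8]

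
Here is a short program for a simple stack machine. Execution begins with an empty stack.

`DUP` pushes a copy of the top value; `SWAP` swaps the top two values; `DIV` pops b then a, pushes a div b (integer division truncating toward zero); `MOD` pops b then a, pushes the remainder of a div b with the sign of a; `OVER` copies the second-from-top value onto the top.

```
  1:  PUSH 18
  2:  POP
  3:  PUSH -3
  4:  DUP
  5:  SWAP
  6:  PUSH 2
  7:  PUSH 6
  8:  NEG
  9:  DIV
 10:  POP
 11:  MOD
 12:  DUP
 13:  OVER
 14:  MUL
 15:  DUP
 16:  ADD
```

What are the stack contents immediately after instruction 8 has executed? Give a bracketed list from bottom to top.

[-3, -3, 2, -6]

PUSH 18 → 18
POP     → (empty)
PUSH -3 → -3
DUP     → -3 -3
SWAP    → -3 -3
PUSH 2  → -3 -3 2
PUSH 6  → -3 -3 2 6
NEG     → -3 -3 2 -6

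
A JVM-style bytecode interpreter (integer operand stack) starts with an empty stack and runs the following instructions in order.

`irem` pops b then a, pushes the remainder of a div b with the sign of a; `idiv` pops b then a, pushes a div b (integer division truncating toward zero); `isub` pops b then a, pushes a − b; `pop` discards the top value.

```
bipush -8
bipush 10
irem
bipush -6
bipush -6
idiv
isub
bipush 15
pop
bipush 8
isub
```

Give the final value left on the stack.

-17

bipush -8 → [-8]
bipush 10 → [-8, 10]
irem      → [-8]
bipush -6 → [-8, -6]
bipush -6 → [-8, -6, -6]
idiv      → [-8, 1]
isub      → [-9]
bipush 15 → [-9, 15]
pop       → [-9]
bipush 8  → [-9, 8]
isub      → [-17]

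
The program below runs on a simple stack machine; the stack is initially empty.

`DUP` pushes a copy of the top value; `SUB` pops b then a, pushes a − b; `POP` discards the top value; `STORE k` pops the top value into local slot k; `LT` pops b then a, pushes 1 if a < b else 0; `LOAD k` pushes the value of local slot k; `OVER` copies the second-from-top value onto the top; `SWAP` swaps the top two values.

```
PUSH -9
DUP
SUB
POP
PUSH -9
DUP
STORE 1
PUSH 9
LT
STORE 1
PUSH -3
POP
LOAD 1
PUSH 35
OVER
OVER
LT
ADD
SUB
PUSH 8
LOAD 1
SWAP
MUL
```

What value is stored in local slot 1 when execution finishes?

1

PUSH -9 -> -9
DUP     -> -9 -9
SUB     -> 0
POP     -> (empty)
PUSH -9 -> -9
DUP     -> -9 -9
STORE 1 -> -9
PUSH 9  -> -9 9
LT      -> 1
STORE 1 -> (empty)
PUSH -3 -> -3
POP     -> (empty)
LOAD 1  -> 1
PUSH 35 -> 1 35
OVER    -> 1 35 1
OVER    -> 1 35 1 35
LT      -> 1 35 1
ADD     -> 1 36
SUB     -> -35
PUSH 8  -> -35 8
LOAD 1  -> -35 8 1
SWAP    -> -35 1 8
MUL     -> -35 8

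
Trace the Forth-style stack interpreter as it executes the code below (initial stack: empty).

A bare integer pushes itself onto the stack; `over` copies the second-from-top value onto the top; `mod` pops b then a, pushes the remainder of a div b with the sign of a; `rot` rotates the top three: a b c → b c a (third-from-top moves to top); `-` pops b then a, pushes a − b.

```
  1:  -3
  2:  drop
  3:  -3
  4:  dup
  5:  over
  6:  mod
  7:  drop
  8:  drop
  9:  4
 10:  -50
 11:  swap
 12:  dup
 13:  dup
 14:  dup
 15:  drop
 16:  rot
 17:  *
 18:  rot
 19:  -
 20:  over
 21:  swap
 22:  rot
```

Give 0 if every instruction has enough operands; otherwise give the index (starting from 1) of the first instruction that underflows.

-3   -> -3
drop -> (empty)
-3   -> -3
dup  -> -3 -3
over -> -3 -3 -3
mod  -> -3 0
drop -> -3
drop -> (empty)
4    -> 4
-50  -> 4 -50
swap -> -50 4
dup  -> -50 4 4
dup  -> -50 4 4 4
dup  -> -50 4 4 4 4
drop -> -50 4 4 4
rot  -> -50 4 4 4
*    -> -50 4 16
rot  -> 4 16 -50
-    -> 4 66
over -> 4 66 4
swap -> 4 4 66
rot  -> 4 66 4

0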